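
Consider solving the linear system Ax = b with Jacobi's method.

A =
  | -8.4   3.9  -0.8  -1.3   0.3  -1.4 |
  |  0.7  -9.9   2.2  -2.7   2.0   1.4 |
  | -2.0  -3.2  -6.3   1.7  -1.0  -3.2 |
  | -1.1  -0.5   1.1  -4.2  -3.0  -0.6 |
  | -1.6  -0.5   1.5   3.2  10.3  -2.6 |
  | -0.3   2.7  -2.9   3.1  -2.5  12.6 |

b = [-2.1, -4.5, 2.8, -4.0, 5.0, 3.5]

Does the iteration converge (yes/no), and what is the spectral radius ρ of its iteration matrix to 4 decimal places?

Split A = D + L + U, D = diag(-8.4, -9.9, -6.3, -4.2, 10.3, 12.6).
Jacobi T = -D⁻¹(L+U): T[3,4] = -(-3)/(-4.2) = -0.7143; T[3,3] = 0.
  T[0,:] = [+0.0000 +0.4643 -0.0952 -0.1548 +0.0357 -0.1667]
  T[1,:] = [+0.0707 +0.0000 +0.2222 -0.2727 +0.2020 +0.1414]
  T[2,:] = [-0.3175 -0.5079 +0.0000 +0.2698 -0.1587 -0.5079]
  T[3,:] = [-0.2619 -0.1190 +0.2619 +0.0000 -0.7143 -0.1429]
  T[4,:] = [+0.1553 +0.0485 -0.1456 -0.3107 +0.0000 +0.2524]
  T[5,:] = [+0.0238 -0.2143 +0.2302 -0.2460 +0.1984 +0.0000]
eigenvalue magnitudes: 0.8589, 0.4686, 0.4686, 0.4402, 0.1128, 0.1128.
ρ = 0.8589; 0.8589 < 1: convergent.

yes, ρ = 0.8589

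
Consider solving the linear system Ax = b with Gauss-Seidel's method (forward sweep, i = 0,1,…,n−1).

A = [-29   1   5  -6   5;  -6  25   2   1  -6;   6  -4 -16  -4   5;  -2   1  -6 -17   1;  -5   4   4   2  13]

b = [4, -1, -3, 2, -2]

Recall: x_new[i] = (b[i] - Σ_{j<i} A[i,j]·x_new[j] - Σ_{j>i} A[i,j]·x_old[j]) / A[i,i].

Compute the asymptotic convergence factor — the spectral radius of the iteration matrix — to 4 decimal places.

0.2575

Write A = D+L+U with D = diag(-29, 25, -16, -17, 13).
T_GS = -(D+L)⁻¹U: row 0 first, T[0,1] = -(1)/(-29) = +0.0345; later rows by forward substitution.
  T[0,:] = [+0.0000, +0.0345, +0.1724, -0.2069, +0.1724]
  T[1,:] = [+0.0000, +0.0083, -0.0386, -0.0897, +0.2814]
  T[2,:] = [+0.0000, +0.0109, +0.0743, -0.3052, +0.3068]
  T[3,:] = [+0.0000, -0.0074, -0.0488, +0.1268, -0.0532]
  T[4,:] = [+0.0000, +0.0085, +0.0628, +0.0224, -0.1065]
eigenvalue magnitudes: 0.2575, 0.1927, 0.0259, 0.0121, 0.0000.
ρ(T) = max|λ| = 0.2575; 0.2575 < 1: convergent.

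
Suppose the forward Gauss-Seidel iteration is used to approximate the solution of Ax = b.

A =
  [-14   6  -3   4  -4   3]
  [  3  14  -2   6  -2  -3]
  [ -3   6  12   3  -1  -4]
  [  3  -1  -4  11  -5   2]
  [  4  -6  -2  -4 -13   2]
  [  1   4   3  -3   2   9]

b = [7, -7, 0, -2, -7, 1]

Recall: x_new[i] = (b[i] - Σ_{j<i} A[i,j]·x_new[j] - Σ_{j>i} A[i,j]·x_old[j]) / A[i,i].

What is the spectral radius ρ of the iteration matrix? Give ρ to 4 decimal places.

0.8775

Write A = D+L+U with D = diag(-14, 14, 12, 11, -13, 9).
T_GS = -(D+L)⁻¹U: row 0 first, T[0,3] = -(4)/(-14) = +0.2857; later rows by forward substitution.
  T[0,:] = [+0.0000, +0.4286, -0.2143, +0.2857, -0.2857, +0.2143]
  T[1,:] = [+0.0000, -0.0918, +0.1888, -0.4898, +0.2041, +0.1684]
  T[2,:] = [+0.0000, +0.1531, -0.1480, +0.0663, -0.0901, +0.3027]
  T[3,:] = [+0.0000, -0.0696, +0.0218, -0.0983, +0.5182, -0.1149]
  T[4,:] = [+0.0000, +0.1721, -0.1370, +0.3340, -0.3277, +0.1308]
  T[5,:] = [+0.0000, -0.1193, +0.0269, +0.0568, +0.2167, -0.2669]
|λ(T)| sorted: 0.8775, 0.1739, 0.1381, 0.0751, 0.0751, 0.0000.
spectral radius ρ = 0.8775; 0.8775 < 1, so it converges for any x₀.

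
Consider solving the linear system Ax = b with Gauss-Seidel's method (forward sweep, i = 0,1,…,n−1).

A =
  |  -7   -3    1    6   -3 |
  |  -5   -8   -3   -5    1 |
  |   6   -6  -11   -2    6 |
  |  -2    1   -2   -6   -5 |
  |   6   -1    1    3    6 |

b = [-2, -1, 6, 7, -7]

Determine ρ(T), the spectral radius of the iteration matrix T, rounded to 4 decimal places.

1.2780

Diagonal D = diag(-7, -8, -11, -6, 6); L, U strict lower/upper.
GS T = -(D+L)⁻¹U: row 0 first, T[0,3] = -(6)/(-7) = +0.8571; later rows by forward substitution.
  T[0,:] = [+0.0000 -0.4286 +0.1429 +0.8571 -0.4286]
  T[1,:] = [+0.0000 +0.2679 -0.4643 -1.1607 +0.3929]
  T[2,:] = [+0.0000 -0.3799 +0.3312 +0.9188 +0.0974]
  T[3,:] = [+0.0000 +0.3141 -0.2354 -0.7854 -0.6575]
  T[4,:] = [+0.0000 +0.3795 -0.1577 -0.8110 +0.8065]
|λ(T)| sorted: 1.2780, 0.4773, 0.3095, 0.1290, 0.0000.
spectral radius ρ = 1.2780; 1.2780 > 1: divergent.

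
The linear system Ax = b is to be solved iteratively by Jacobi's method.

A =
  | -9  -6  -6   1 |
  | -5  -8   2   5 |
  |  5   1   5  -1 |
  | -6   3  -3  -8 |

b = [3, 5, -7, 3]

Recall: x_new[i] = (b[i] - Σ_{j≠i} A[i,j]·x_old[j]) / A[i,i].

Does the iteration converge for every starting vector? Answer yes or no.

Write A = D+L+U with D = diag(-9, -8, 5, -8).
Jacobi: T = -D⁻¹(L+U), T[1,2] = -(2)/(-8) = +0.2500; T[1,1] = 0.
  T[0,:] = [+0.0000, -0.6667, -0.6667, +0.1111]
  T[1,:] = [-0.6250, +0.0000, +0.2500, +0.6250]
  T[2,:] = [-1.0000, -0.2000, +0.0000, +0.2000]
  T[3,:] = [-0.7500, +0.3750, -0.3750, +0.0000]
|roots of det(T-λI)|: 1.1739, 0.8817, 0.8817, 0.3368.
spectral radius ρ = 1.1739; 1.1739 > 1, so it fails to converge.

no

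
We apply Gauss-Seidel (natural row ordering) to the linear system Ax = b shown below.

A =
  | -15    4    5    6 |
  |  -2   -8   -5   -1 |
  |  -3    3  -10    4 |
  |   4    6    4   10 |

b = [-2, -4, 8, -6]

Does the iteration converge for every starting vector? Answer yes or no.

yes

A = D + L + U where D = diag(-15, -8, -10, 10).
GS T = -(D+L)⁻¹U: row 0 first, T[0,2] = -(5)/(-15) = +0.3333; later rows by forward substitution.
  T[0,:] = [+0.0000  +0.2667  +0.3333  +0.4000]
  T[1,:] = [+0.0000  -0.0667  -0.7083  -0.2250]
  T[2,:] = [+0.0000  -0.1000  -0.3125  +0.2125]
  T[3,:] = [+0.0000  -0.0267  +0.4167  -0.1100]
moduli |λ_i(T)| = 0.5870, 0.2676, 0.1698, 0.0000.
ρ(T) = max|λ| = 0.5870; 0.5870 < 1, so it converges for any x₀.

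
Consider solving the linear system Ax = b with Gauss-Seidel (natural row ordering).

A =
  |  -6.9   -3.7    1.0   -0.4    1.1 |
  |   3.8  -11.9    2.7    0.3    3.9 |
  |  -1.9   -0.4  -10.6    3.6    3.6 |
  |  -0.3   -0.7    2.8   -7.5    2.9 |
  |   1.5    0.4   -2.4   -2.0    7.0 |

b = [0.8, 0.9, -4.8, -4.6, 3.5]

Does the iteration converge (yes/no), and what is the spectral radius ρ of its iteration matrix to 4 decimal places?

yes, ρ = 0.5020

Diagonal D = diag(-6.9, -11.9, -10.6, -7.5, 7); L, U strict lower/upper.
GS T = -(D+L)⁻¹U: row 0 first, T[0,2] = -(1)/(-6.9) = +0.1449; later rows by forward substitution.
  T[0,:] = [+0.0000  -0.5362  +0.1449  -0.0580  +0.1594]
  T[1,:] = [+0.0000  -0.1712  +0.2732  +0.0067  +0.3786]
  T[2,:] = [+0.0000  +0.1026  -0.0363  +0.3498  +0.2968]
  T[3,:] = [+0.0000  +0.0757  -0.0448  +0.1323  +0.4557]
  T[4,:] = [+0.0000  +0.1815  -0.0719  +0.1697  +0.1762]
eigenvalue magnitudes: 0.5020, 0.3716, 0.1355, 0.1355, 0.0000.
ρ = 0.5020; 0.5020 < 1, so it converges for any x₀.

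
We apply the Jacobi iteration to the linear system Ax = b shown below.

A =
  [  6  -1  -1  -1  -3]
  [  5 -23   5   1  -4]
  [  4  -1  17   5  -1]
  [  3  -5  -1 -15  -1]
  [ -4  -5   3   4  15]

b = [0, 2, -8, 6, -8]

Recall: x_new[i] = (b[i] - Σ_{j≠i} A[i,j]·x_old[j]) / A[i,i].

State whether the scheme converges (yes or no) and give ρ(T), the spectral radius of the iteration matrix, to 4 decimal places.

Split A = D + L + U, D = diag(6, -23, 17, -15, 15).
T_J = -D⁻¹(L+U): T[4,3] = -(4)/(15) = -0.2667; T[4,4] = 0.
  T[0,:] = [+0.0000, +0.1667, +0.1667, +0.1667, +0.5000]
  T[1,:] = [+0.2174, +0.0000, +0.2174, +0.0435, -0.1739]
  T[2,:] = [-0.2353, +0.0588, +0.0000, -0.2941, +0.0588]
  T[3,:] = [+0.2000, -0.3333, -0.0667, +0.0000, -0.0667]
  T[4,:] = [+0.2667, +0.3333, -0.2000, -0.2667, +0.0000]
moduli |λ_i(T)| = 0.5006, 0.3789, 0.3789, 0.3746, 0.3746.
ρ = 0.5006; 0.5006 < 1 ⇒ converges.

yes, ρ = 0.5006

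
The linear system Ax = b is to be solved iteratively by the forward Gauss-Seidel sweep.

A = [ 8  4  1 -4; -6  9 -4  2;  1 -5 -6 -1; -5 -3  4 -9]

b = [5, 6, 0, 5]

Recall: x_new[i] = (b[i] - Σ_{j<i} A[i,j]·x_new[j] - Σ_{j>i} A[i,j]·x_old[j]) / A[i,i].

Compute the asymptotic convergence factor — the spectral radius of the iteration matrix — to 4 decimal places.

0.8273

Diagonal D = diag(8, 9, -6, -9); L, U strict lower/upper.
GS T = -(D+L)⁻¹U: row 0 first, T[0,1] = -(4)/(8) = -0.5000; later rows by forward substitution.
  T[0,:] = [+0.0000, -0.5000, -0.1250, +0.5000]
  T[1,:] = [+0.0000, -0.3333, +0.3611, +0.1111]
  T[2,:] = [+0.0000, +0.1944, -0.3218, -0.1759]
  T[3,:] = [+0.0000, +0.4753, -0.1939, -0.3930]
moduli |λ_i(T)| = 0.8273, 0.1577, 0.1577, 0.0000.
ρ = 0.8273; 0.8273 < 1 ⇒ converges.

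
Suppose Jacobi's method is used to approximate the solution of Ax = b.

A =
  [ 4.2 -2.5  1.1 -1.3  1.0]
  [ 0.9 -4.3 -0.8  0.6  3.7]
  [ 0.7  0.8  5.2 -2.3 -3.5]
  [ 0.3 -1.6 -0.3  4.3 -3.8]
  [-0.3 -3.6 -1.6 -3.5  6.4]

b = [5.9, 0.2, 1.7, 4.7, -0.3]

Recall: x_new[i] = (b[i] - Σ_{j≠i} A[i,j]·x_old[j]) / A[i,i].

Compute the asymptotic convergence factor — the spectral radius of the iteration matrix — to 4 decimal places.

Write A = D+L+U with D = diag(4.2, -4.3, 5.2, 4.3, 6.4).
T_J = -D⁻¹(L+U): T[1,0] = -(0.9)/(-4.3) = +0.2093; T[1,1] = 0.
  T[0,:] = [+0.0000  +0.5952  -0.2619  +0.3095  -0.2381]
  T[1,:] = [+0.2093  +0.0000  -0.1860  +0.1395  +0.8605]
  T[2,:] = [-0.1346  -0.1538  +0.0000  +0.4423  +0.6731]
  T[3,:] = [-0.0698  +0.3721  +0.0698  +0.0000  +0.8837]
  T[4,:] = [+0.0469  +0.5625  +0.2500  +0.5469  +0.0000]
eigenvalue magnitudes: 1.1935, 0.9570, 0.4626, 0.3839, 0.3839.
ρ(T) = max|λ| = 1.1935; 1.1935 > 1, so it fails to converge.

1.1935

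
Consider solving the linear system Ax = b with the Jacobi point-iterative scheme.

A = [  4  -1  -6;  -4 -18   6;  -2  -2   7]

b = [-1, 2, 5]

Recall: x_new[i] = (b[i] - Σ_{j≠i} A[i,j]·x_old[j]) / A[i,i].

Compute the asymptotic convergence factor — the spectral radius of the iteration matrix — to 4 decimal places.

A = D + L + U where D = diag(4, -18, 7).
Jacobi T = -D⁻¹(L+U): T[0,2] = -(-6)/(4) = +1.5000; T[0,0] = 0.
  T[0,:] = [+0.0000  +0.2500  +1.5000]
  T[1,:] = [-0.2222  +0.0000  +0.3333]
  T[2,:] = [+0.2857  +0.2857  +0.0000]
moduli |λ_i(T)| = 0.7506, 0.5891, 0.1615.
ρ = 0.7506; 0.7506 < 1, so it converges for any x₀.

0.7506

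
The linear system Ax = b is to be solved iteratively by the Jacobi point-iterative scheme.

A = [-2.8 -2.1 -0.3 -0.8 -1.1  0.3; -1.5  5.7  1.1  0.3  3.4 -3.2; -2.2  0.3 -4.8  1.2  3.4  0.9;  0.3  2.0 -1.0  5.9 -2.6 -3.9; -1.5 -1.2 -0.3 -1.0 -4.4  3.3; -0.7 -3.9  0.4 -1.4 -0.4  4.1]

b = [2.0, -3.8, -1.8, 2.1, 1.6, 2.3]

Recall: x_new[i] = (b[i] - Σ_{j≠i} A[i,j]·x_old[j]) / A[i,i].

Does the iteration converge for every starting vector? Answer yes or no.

Diagonal D = diag(-2.8, 5.7, -4.8, 5.9, -4.4, 4.1); L, U strict lower/upper.
T_J = -D⁻¹(L+U): T[1,4] = -(3.4)/(5.7) = -0.5965; T[1,1] = 0.
  T[0,:] = [+0.0000 -0.7500 -0.1071 -0.2857 -0.3929 +0.1071]
  T[1,:] = [+0.2632 +0.0000 -0.1930 -0.0526 -0.5965 +0.5614]
  T[2,:] = [-0.4583 +0.0625 +0.0000 +0.2500 +0.7083 +0.1875]
  T[3,:] = [-0.0508 -0.3390 +0.1695 +0.0000 +0.4407 +0.6610]
  T[4,:] = [-0.3409 -0.2727 -0.0682 -0.2273 +0.0000 +0.7500]
  T[5,:] = [+0.1707 +0.9512 -0.0976 +0.3415 +0.0976 +0.0000]
moduli |λ_i(T)| = 1.2084, 0.8418, 0.8418, 0.2617, 0.1608, 0.1608.
ρ(T) = max|λ| = 1.2084; 1.2084 > 1, so it fails to converge.

no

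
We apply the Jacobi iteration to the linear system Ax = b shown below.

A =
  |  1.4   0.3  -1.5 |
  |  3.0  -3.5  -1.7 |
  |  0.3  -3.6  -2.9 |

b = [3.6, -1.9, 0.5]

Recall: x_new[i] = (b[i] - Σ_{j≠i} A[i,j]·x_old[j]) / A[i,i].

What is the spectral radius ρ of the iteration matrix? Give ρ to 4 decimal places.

1.2098

Let D = diag(1.4, -3.5, -2.9); L, U the strict triangles.
T_J = -D⁻¹(L+U): T[2,0] = -(0.3)/(-2.9) = +0.1034; T[2,2] = 0.
  T[0,:] = [+0.0000  -0.2143  +1.0714]
  T[1,:] = [+0.8571  +0.0000  -0.4857]
  T[2,:] = [+0.1034  -1.2414  +0.0000]
eigenvalue magnitudes: 1.2098, 0.9662, 0.9662.
spectral radius ρ = 1.2098; 1.2098 > 1 ⇒ diverges.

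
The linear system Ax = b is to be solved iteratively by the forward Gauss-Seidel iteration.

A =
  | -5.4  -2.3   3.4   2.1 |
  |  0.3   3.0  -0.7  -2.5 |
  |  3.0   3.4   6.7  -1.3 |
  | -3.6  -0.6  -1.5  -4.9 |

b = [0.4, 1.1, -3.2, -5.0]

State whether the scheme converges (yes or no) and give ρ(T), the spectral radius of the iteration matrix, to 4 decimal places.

Write A = D+L+U with D = diag(-5.4, 3, 6.7, -4.9).
T_GS = -(D+L)⁻¹U: row 0 first, T[0,1] = -(-2.3)/(-5.4) = -0.4259; later rows by forward substitution.
  T[0,:] = [+0.0000 -0.4259 +0.6296 +0.3889]
  T[1,:] = [+0.0000 +0.0426 +0.1704 +0.7944]
  T[2,:] = [+0.0000 +0.1691 -0.3684 -0.3833]
  T[3,:] = [+0.0000 +0.2559 -0.3707 -0.2657]
eigenvalue magnitudes: 0.9083, 0.3601, 0.0433, 0.0000.
ρ = 0.9083; 0.9083 < 1, so it converges for any x₀.

yes, ρ = 0.9083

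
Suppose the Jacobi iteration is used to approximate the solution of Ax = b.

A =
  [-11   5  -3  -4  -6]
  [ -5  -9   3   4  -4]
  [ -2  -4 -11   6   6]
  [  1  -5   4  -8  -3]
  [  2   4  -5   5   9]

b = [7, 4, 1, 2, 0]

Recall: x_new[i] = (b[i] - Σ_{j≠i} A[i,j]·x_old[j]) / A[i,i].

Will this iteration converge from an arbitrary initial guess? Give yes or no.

Write A = D+L+U with D = diag(-11, -9, -11, -8, 9).
Jacobi: T = -D⁻¹(L+U), T[3,0] = -(1)/(-8) = +0.1250; T[3,3] = 0.
  T[0,:] = [+0.0000, +0.4545, -0.2727, -0.3636, -0.5455]
  T[1,:] = [-0.5556, +0.0000, +0.3333, +0.4444, -0.4444]
  T[2,:] = [-0.1818, -0.3636, +0.0000, +0.5455, +0.5455]
  T[3,:] = [+0.1250, -0.6250, +0.5000, +0.0000, -0.3750]
  T[4,:] = [-0.2222, -0.4444, +0.5556, -0.5556, +0.0000]
eigenvalue magnitudes: 1.1326, 0.7936, 0.7936, 0.6803, 0.1755.
spectral radius ρ = 1.1326; 1.1326 > 1: divergent.

no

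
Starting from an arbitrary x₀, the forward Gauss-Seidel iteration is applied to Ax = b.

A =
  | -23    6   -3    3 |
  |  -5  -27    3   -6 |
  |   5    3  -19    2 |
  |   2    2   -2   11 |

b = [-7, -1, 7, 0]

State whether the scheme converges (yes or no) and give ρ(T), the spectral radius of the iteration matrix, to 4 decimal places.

yes, ρ = 0.1532

Diagonal D = diag(-23, -27, -19, 11); L, U strict lower/upper.
GS T = -(D+L)⁻¹U: row 0 first, T[0,1] = -(6)/(-23) = +0.2609; later rows by forward substitution.
  T[0,:] = [+0.0000 +0.2609 -0.1304 +0.1304]
  T[1,:] = [+0.0000 -0.0483 +0.1353 -0.2464]
  T[2,:] = [+0.0000 +0.0610 -0.0130 +0.1007]
  T[3,:] = [+0.0000 -0.0276 -0.0032 +0.0394]
|roots of det(T-λI)|: 0.1532, 0.0920, 0.0394, 0.0000.
ρ = 0.1532; 0.1532 < 1, so it converges for any x₀.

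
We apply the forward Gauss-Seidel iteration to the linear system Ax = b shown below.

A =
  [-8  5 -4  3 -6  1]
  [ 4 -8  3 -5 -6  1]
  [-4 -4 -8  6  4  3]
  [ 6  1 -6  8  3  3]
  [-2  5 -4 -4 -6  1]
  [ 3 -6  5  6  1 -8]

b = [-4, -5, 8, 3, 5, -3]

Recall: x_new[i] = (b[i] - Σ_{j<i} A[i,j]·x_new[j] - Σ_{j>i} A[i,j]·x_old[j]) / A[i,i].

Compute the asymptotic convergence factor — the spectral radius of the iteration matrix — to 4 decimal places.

1.6347

Write A = D+L+U with D = diag(-8, -8, -8, 8, -6, -8).
T_GS = -(D+L)⁻¹U: row 0 first, T[0,2] = -(-4)/(-8) = -0.5000; later rows by forward substitution.
  T[0,:] = [+0.0000 +0.6250 -0.5000 +0.3750 -0.7500 +0.1250]
  T[1,:] = [+0.0000 +0.3125 +0.1250 -0.4375 -1.1250 +0.1875]
  T[2,:] = [+0.0000 -0.4688 +0.1875 +0.7812 +1.4375 +0.2188]
  T[3,:] = [+0.0000 -0.8594 +0.5000 +0.3594 +1.4062 -0.3281]
  T[4,:] = [+0.0000 +0.9375 -0.1875 -1.2500 -2.5833 +0.3542]
  T[5,:] = [+0.0000 -0.8203 +0.1875 +1.0703 +2.1927 -0.1589]
eigenvalue magnitudes: 1.6347, 0.2842, 0.2842, 0.1767, 0.1767, 0.0000.
ρ(T) = max|λ| = 1.6347; 1.6347 > 1, so it fails to converge.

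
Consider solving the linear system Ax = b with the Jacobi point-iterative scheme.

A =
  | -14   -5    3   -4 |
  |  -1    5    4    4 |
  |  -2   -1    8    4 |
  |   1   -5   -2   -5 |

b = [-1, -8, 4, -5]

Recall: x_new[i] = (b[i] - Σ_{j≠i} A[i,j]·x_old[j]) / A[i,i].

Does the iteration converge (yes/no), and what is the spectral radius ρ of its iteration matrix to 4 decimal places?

yes, ρ = 0.9215

Diagonal D = diag(-14, 5, 8, -5); L, U strict lower/upper.
Jacobi T = -D⁻¹(L+U): T[1,0] = -(-1)/(5) = +0.2000; T[1,1] = 0.
  T[0,:] = [+0.0000  -0.3571  +0.2143  -0.2857]
  T[1,:] = [+0.2000  +0.0000  -0.8000  -0.8000]
  T[2,:] = [+0.2500  +0.1250  +0.0000  -0.5000]
  T[3,:] = [+0.2000  -1.0000  -0.4000  +0.0000]
|λ(T)| sorted: 0.9215, 0.6552, 0.6552, 0.3250.
ρ = 0.9215; 0.9215 < 1 ⇒ converges.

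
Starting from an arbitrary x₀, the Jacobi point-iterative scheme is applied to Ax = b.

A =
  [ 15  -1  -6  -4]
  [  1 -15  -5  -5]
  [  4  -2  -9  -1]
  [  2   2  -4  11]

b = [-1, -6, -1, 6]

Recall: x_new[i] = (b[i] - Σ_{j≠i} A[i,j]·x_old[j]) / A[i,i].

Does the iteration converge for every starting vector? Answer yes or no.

yes

Diagonal D = diag(15, -15, -9, 11); L, U strict lower/upper.
Jacobi: T = -D⁻¹(L+U), T[2,0] = -(4)/(-9) = +0.4444; T[2,2] = 0.
  T[0,:] = [+0.0000, +0.0667, +0.4000, +0.2667]
  T[1,:] = [+0.0667, +0.0000, -0.3333, -0.3333]
  T[2,:] = [+0.4444, -0.2222, +0.0000, -0.1111]
  T[3,:] = [-0.1818, -0.1818, +0.3636, +0.0000]
moduli |λ_i(T)| = 0.5453, 0.3891, 0.3891, 0.1229.
ρ = 0.5453; 0.5453 < 1: convergent.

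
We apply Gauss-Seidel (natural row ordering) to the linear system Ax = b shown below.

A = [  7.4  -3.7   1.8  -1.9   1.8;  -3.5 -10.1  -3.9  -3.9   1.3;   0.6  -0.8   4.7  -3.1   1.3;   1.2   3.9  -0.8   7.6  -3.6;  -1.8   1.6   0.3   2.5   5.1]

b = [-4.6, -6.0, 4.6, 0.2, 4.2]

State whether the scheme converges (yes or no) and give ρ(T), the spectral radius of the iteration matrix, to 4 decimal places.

Write A = D+L+U with D = diag(7.4, -10.1, 4.7, 7.6, 5.1).
Gauss-Seidel: T = -(D+L)⁻¹U, row 0 first, T[0,2] = -(1.8)/(7.4) = -0.2432; later rows by forward substitution.
  T[0,:] = [+0.0000  +0.5000  -0.2432  +0.2568  -0.2432]
  T[1,:] = [+0.0000  -0.1733  -0.3018  -0.4751  +0.2130]
  T[2,:] = [+0.0000  -0.0933  -0.0203  +0.5459  -0.2093]
  T[3,:] = [+0.0000  +0.0001  +0.1912  +0.2607  +0.3808]
  T[4,:] = [+0.0000  +0.2362  -0.0837  +0.0798  -0.3270]
|eigenvalues of T|: 0.5938, 0.3331, 0.3331, 0.3231, 0.0000.
ρ(T) = max|λ| = 0.5938; 0.5938 < 1 ⇒ converges.

yes, ρ = 0.5938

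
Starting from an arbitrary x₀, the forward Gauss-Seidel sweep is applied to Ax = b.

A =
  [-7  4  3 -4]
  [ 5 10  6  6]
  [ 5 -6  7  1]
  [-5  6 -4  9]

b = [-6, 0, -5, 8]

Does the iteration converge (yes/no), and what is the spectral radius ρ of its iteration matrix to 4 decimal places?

no, ρ = 1.4097

Write A = D+L+U with D = diag(-7, 10, 7, 9).
GS T = -(D+L)⁻¹U: row 0 first, T[0,2] = -(3)/(-7) = +0.4286; later rows by forward substitution.
  T[0,:] = [+0.0000, +0.5714, +0.4286, -0.5714]
  T[1,:] = [+0.0000, -0.2857, -0.8143, -0.3143]
  T[2,:] = [+0.0000, -0.6531, -1.0041, -0.0041]
  T[3,:] = [+0.0000, +0.2177, +0.3347, -0.1098]
|λ(T)| sorted: 1.4097, 0.1441, 0.1340, 0.0000.
ρ(T) = max|λ| = 1.4097; 1.4097 > 1 ⇒ diverges.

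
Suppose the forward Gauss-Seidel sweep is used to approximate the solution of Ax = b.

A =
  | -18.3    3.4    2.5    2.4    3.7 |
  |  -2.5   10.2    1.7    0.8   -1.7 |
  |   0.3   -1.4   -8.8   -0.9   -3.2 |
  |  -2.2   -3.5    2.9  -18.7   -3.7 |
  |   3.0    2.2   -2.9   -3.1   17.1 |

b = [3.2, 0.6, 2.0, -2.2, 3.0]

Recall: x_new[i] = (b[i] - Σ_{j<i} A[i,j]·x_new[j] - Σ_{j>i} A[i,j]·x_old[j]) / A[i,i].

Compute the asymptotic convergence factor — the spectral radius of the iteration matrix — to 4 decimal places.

0.2507

Diagonal D = diag(-18.3, 10.2, -8.8, -18.7, 17.1); L, U strict lower/upper.
Gauss-Seidel: T = -(D+L)⁻¹U, row 0 first, T[0,1] = -(3.4)/(-18.3) = +0.1858; later rows by forward substitution.
  T[0,:] = [+0.0000 +0.1858 +0.1366 +0.1311 +0.2022]
  T[1,:] = [+0.0000 +0.0455 -0.1332 -0.0463 +0.2162]
  T[2,:] = [+0.0000 -0.0009 +0.0258 -0.0904 -0.3911]
  T[3,:] = [+0.0000 -0.0305 +0.0129 -0.0208 -0.3228]
  T[4,:] = [+0.0000 -0.0441 -0.0001 -0.0362 -0.1881]
|eigenvalues of T|: 0.2507, 0.1156, 0.1156, 0.0328, 0.0000.
ρ = 0.2507; 0.2507 < 1, so it converges for any x₀.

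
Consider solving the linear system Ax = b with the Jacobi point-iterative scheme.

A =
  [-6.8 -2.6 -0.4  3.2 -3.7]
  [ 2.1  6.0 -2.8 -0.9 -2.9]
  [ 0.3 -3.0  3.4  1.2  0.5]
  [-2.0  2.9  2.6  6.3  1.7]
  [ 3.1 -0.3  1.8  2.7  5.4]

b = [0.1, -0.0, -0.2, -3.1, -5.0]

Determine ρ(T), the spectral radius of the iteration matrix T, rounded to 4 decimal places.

1.2024

A = D + L + U where D = diag(-6.8, 6, 3.4, 6.3, 5.4).
Jacobi T = -D⁻¹(L+U): T[1,4] = -(-2.9)/(6) = +0.4833; T[1,1] = 0.
  T[0,:] = [+0.0000 -0.3824 -0.0588 +0.4706 -0.5441]
  T[1,:] = [-0.3500 +0.0000 +0.4667 +0.1500 +0.4833]
  T[2,:] = [-0.0882 +0.8824 +0.0000 -0.3529 -0.1471]
  T[3,:] = [+0.3175 -0.4603 -0.4127 +0.0000 -0.2698]
  T[4,:] = [-0.5741 +0.0556 -0.3333 -0.5000 +0.0000]
|roots of det(T-λI)|: 1.2024, 0.8884, 0.5572, 0.2331, 0.0100.
ρ = 1.2024; 1.2024 > 1, so it fails to converge.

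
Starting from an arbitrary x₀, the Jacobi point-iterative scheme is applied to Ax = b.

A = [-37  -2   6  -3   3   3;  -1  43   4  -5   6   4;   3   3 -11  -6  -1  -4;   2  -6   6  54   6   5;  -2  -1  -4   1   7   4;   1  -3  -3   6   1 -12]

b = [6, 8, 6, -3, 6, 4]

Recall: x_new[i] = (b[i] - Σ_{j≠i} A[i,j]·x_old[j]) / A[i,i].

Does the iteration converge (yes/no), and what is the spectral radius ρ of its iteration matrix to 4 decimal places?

A = D + L + U where D = diag(-37, 43, -11, 54, 7, -12).
Jacobi T = -D⁻¹(L+U): T[0,4] = -(3)/(-37) = +0.0811; T[0,0] = 0.
  T[0,:] = [+0.0000 -0.0541 +0.1622 -0.0811 +0.0811 +0.0811]
  T[1,:] = [+0.0233 +0.0000 -0.0930 +0.1163 -0.1395 -0.0930]
  T[2,:] = [+0.2727 +0.2727 +0.0000 -0.5455 -0.0909 -0.3636]
  T[3,:] = [-0.0370 +0.1111 -0.1111 +0.0000 -0.1111 -0.0926]
  T[4,:] = [+0.2857 +0.1429 +0.5714 -0.1429 +0.0000 -0.5714]
  T[5,:] = [+0.0833 -0.2500 -0.2500 +0.5000 +0.0833 +0.0000]
eigenvalue magnitudes: 0.4791, 0.3860, 0.3399, 0.3399, 0.1558, 0.0066.
ρ(T) = max|λ| = 0.4791; 0.4791 < 1 ⇒ converges.

yes, ρ = 0.4791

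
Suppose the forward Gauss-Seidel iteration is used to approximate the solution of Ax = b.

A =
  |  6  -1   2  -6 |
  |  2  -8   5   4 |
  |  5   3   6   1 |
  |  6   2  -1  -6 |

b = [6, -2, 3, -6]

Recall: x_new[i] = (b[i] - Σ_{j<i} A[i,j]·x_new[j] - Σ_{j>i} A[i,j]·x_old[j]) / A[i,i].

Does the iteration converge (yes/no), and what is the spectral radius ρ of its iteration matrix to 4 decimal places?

no, ρ = 1.6478

Diagonal D = diag(6, -8, 6, -6); L, U strict lower/upper.
T_GS = -(D+L)⁻¹U: row 0 first, T[0,3] = -(-6)/(6) = +1.0000; later rows by forward substitution.
  T[0,:] = [+0.0000, +0.1667, -0.3333, +1.0000]
  T[1,:] = [+0.0000, +0.0417, +0.5417, +0.7500]
  T[2,:] = [+0.0000, -0.1597, +0.0069, -1.3750]
  T[3,:] = [+0.0000, +0.2072, -0.1539, +1.4792]
|λ(T)| sorted: 1.6478, 0.1789, 0.0589, 0.0000.
ρ(T) = max|λ| = 1.6478; 1.6478 > 1, so it fails to converge.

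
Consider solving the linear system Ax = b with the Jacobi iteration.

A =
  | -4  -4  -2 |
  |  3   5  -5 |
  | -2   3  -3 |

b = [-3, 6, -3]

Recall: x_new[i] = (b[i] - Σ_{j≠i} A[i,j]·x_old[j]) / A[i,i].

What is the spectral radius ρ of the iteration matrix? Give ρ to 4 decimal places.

Diagonal D = diag(-4, 5, -3); L, U strict lower/upper.
Jacobi T = -D⁻¹(L+U): T[0,1] = -(-4)/(-4) = -1.0000; T[0,0] = 0.
  T[0,:] = [+0.0000, -1.0000, -0.5000]
  T[1,:] = [-0.6000, +0.0000, +1.0000]
  T[2,:] = [-0.6667, +1.0000, +0.0000]
moduli |λ_i(T)| = 1.5937, 0.9654, 0.6283.
ρ(T) = max|λ| = 1.5937; 1.5937 > 1 ⇒ diverges.

1.5937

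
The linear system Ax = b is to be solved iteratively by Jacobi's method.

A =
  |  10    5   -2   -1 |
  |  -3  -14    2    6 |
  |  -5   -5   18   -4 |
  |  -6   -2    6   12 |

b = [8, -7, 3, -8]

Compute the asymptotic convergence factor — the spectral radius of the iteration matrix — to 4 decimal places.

0.7380

Write A = D+L+U with D = diag(10, -14, 18, 12).
Jacobi: T = -D⁻¹(L+U), T[2,0] = -(-5)/(18) = +0.2778; T[2,2] = 0.
  T[0,:] = [+0.0000 -0.5000 +0.2000 +0.1000]
  T[1,:] = [-0.2143 +0.0000 +0.1429 +0.4286]
  T[2,:] = [+0.2778 +0.2778 +0.0000 +0.2222]
  T[3,:] = [+0.5000 +0.1667 -0.5000 +0.0000]
|λ(T)| sorted: 0.7380, 0.4519, 0.4519, 0.2769.
ρ(T) = max|λ| = 0.7380; 0.7380 < 1, so it converges for any x₀.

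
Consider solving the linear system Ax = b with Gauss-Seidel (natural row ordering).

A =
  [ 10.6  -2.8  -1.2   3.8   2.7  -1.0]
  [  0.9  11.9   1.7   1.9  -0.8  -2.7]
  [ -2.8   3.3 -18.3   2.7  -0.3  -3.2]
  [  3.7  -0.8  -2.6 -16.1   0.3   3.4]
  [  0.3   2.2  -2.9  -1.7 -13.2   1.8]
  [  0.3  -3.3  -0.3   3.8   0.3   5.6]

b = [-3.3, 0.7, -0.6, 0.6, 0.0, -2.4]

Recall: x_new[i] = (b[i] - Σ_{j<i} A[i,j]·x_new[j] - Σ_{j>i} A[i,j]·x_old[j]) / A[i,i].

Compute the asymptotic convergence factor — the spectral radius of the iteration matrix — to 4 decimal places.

Write A = D+L+U with D = diag(10.6, 11.9, -18.3, -16.1, -13.2, 5.6).
GS T = -(D+L)⁻¹U: row 0 first, T[0,5] = -(-1)/(10.6) = +0.0943; later rows by forward substitution.
  T[0,:] = [+0.0000 +0.2642 +0.1132 -0.3585 -0.2547 +0.0943]
  T[1,:] = [+0.0000 -0.0200 -0.1514 -0.1326 +0.0865 +0.2198]
  T[2,:] = [+0.0000 -0.0440 -0.0446 +0.1785 +0.0382 -0.1497]
  T[3,:] = [+0.0000 +0.0688 +0.0407 -0.1046 -0.0504 +0.2461]
  T[4,:] = [+0.0000 +0.0035 -0.0181 -0.0560 +0.0067 +0.1763]
  T[5,:] = [+0.0000 -0.0752 -0.1244 +0.0247 +0.1005 -0.0600]
eigenvalue magnitudes: 0.3217, 0.1171, 0.1171, 0.0257, 0.0067, 0.0000.
ρ = 0.3217; 0.3217 < 1: convergent.

0.3217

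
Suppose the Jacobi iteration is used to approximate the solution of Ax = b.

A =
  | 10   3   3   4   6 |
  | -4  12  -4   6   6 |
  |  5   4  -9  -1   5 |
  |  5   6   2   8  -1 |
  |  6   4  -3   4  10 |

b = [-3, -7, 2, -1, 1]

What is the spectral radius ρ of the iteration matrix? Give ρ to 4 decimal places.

Write A = D+L+U with D = diag(10, 12, -9, 8, 10).
Jacobi: T = -D⁻¹(L+U), T[0,2] = -(3)/(10) = -0.3000; T[0,0] = 0.
  T[0,:] = [+0.0000 -0.3000 -0.3000 -0.4000 -0.6000]
  T[1,:] = [+0.3333 +0.0000 +0.3333 -0.5000 -0.5000]
  T[2,:] = [+0.5556 +0.4444 +0.0000 -0.1111 +0.5556]
  T[3,:] = [-0.6250 -0.7500 -0.2500 +0.0000 +0.1250]
  T[4,:] = [-0.6000 -0.4000 +0.3000 -0.4000 +0.0000]
|roots of det(T-λI)|: 1.1669, 0.8504, 0.8504, 0.3197, 0.3197.
ρ(T) = max|λ| = 1.1669; 1.1669 > 1: divergent.

1.1669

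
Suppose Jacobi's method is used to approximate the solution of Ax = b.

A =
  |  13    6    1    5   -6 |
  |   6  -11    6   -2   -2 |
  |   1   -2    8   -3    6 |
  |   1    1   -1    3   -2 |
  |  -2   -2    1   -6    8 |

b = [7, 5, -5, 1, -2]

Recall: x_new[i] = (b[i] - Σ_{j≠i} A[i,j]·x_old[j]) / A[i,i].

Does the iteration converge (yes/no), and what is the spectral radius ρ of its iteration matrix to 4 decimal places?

Diagonal D = diag(13, -11, 8, 3, 8); L, U strict lower/upper.
Jacobi T = -D⁻¹(L+U): T[1,4] = -(-2)/(-11) = -0.1818; T[1,1] = 0.
  T[0,:] = [+0.0000, -0.4615, -0.0769, -0.3846, +0.4615]
  T[1,:] = [+0.5455, +0.0000, +0.5455, -0.1818, -0.1818]
  T[2,:] = [-0.1250, +0.2500, +0.0000, +0.3750, -0.7500]
  T[3,:] = [-0.3333, -0.3333, +0.3333, +0.0000, +0.6667]
  T[4,:] = [+0.2500, +0.2500, -0.1250, +0.7500, +0.0000]
eigenvalue magnitudes: 1.1558, 0.6540, 0.6540, 0.4104, 0.4104.
ρ(T) = max|λ| = 1.1558; 1.1558 > 1 ⇒ diverges.

no, ρ = 1.1558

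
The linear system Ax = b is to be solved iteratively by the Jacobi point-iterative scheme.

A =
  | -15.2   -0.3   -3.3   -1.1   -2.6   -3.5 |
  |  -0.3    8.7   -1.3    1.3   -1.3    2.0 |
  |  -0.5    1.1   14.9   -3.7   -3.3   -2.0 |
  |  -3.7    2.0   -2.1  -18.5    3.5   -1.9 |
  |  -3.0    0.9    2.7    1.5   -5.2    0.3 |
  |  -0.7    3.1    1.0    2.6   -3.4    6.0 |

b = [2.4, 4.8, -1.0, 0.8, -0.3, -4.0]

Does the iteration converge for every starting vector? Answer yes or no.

yes

A = D + L + U where D = diag(-15.2, 8.7, 14.9, -18.5, -5.2, 6).
Jacobi T = -D⁻¹(L+U): T[1,5] = -(2)/(8.7) = -0.2299; T[1,1] = 0.
  T[0,:] = [+0.0000 -0.0197 -0.2171 -0.0724 -0.1711 -0.2303]
  T[1,:] = [+0.0345 +0.0000 +0.1494 -0.1494 +0.1494 -0.2299]
  T[2,:] = [+0.0336 -0.0738 +0.0000 +0.2483 +0.2215 +0.1342]
  T[3,:] = [-0.2000 +0.1081 -0.1135 +0.0000 +0.1892 -0.1027]
  T[4,:] = [-0.5769 +0.1731 +0.5192 +0.2885 +0.0000 +0.0577]
  T[5,:] = [+0.1167 -0.5167 -0.1667 -0.4333 +0.5667 +0.0000]
moduli |λ_i(T)| = 0.6876, 0.5095, 0.5095, 0.3498, 0.2465, 0.2465.
ρ = 0.6876; 0.6876 < 1 ⇒ converges.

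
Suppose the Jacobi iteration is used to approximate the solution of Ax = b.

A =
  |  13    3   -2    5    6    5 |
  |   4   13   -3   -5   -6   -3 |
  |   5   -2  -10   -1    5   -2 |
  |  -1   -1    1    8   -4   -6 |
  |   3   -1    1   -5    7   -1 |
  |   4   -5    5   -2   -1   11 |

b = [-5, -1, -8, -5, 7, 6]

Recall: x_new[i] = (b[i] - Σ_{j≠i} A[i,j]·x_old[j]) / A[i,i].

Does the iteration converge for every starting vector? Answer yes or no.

no

Let D = diag(13, 13, -10, 8, 7, 11); L, U the strict triangles.
Jacobi: T = -D⁻¹(L+U), T[4,3] = -(-5)/(7) = +0.7143; T[4,4] = 0.
  T[0,:] = [+0.0000  -0.2308  +0.1538  -0.3846  -0.4615  -0.3846]
  T[1,:] = [-0.3077  +0.0000  +0.2308  +0.3846  +0.4615  +0.2308]
  T[2,:] = [+0.5000  -0.2000  +0.0000  -0.1000  +0.5000  -0.2000]
  T[3,:] = [+0.1250  +0.1250  -0.1250  +0.0000  +0.5000  +0.7500]
  T[4,:] = [-0.4286  +0.1429  -0.1429  +0.7143  +0.0000  +0.1429]
  T[5,:] = [-0.3636  +0.4545  -0.4545  +0.1818  +0.0909  +0.0000]
|λ(T)| sorted: 1.3601, 0.6821, 0.6821, 0.3725, 0.3725, 0.1604.
ρ = 1.3601; 1.3601 > 1 ⇒ diverges.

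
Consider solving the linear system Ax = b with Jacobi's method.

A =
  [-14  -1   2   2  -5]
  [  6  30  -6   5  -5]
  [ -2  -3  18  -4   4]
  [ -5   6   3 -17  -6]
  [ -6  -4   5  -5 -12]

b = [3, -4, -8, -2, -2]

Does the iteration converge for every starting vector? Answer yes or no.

Let D = diag(-14, 30, 18, -17, -12); L, U the strict triangles.
Jacobi T = -D⁻¹(L+U): T[4,0] = -(-6)/(-12) = -0.5000; T[4,4] = 0.
  T[0,:] = [+0.0000  -0.0714  +0.1429  +0.1429  -0.3571]
  T[1,:] = [-0.2000  +0.0000  +0.2000  -0.1667  +0.1667]
  T[2,:] = [+0.1111  +0.1667  +0.0000  +0.2222  -0.2222]
  T[3,:] = [-0.2941  +0.3529  +0.1765  +0.0000  -0.3529]
  T[4,:] = [-0.5000  -0.3333  +0.4167  -0.4167  +0.0000]
moduli |λ_i(T)| = 0.5846, 0.3601, 0.3601, 0.0658, 0.0027.
ρ(T) = max|λ| = 0.5846; 0.5846 < 1: convergent.

yes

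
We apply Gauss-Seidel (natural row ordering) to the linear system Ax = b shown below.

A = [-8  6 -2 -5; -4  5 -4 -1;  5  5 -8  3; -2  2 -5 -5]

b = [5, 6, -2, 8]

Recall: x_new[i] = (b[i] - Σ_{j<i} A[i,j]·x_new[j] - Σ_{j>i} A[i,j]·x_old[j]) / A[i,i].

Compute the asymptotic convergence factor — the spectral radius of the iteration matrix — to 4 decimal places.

Let D = diag(-8, 5, -8, -5); L, U the strict triangles.
T_GS = -(D+L)⁻¹U: row 0 first, T[0,2] = -(-2)/(-8) = -0.2500; later rows by forward substitution.
  T[0,:] = [+0.0000, +0.7500, -0.2500, -0.6250]
  T[1,:] = [+0.0000, +0.6000, +0.6000, -0.3000]
  T[2,:] = [+0.0000, +0.8438, +0.2188, -0.2031]
  T[3,:] = [+0.0000, -0.9038, +0.1213, +0.3331]
|roots of det(T-λI)|: 1.3597, 0.3814, 0.1736, 0.0000.
ρ(T) = max|λ| = 1.3597; 1.3597 > 1, so it fails to converge.

1.3597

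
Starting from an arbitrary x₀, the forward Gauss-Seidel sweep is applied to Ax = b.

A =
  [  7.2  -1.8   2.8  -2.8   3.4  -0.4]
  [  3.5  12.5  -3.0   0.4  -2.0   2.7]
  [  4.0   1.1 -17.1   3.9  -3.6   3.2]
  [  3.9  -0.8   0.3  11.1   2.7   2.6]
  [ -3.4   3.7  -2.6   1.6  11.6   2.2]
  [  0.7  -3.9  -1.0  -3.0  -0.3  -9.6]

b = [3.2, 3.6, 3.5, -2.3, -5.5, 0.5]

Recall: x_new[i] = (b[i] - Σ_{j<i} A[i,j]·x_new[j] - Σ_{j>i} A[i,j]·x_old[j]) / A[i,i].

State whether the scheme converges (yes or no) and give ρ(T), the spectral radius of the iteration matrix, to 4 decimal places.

yes, ρ = 0.5687

Diagonal D = diag(7.2, 12.5, -17.1, 11.1, 11.6, -9.6); L, U strict lower/upper.
GS T = -(D+L)⁻¹U: row 0 first, T[0,2] = -(2.8)/(7.2) = -0.3889; later rows by forward substitution.
  T[0,:] = [+0.0000  +0.2500  -0.3889  +0.3889  -0.4722  +0.0556]
  T[1,:] = [+0.0000  -0.0700  +0.3489  -0.1409  +0.2922  -0.2316]
  T[2,:] = [+0.0000  +0.0540  -0.0685  +0.3100  -0.3022  +0.1852]
  T[3,:] = [+0.0000  -0.0943  +0.1636  -0.1552  -0.0481  -0.2754]
  T[4,:] = [+0.0000  +0.1207  -0.2632  +0.2498  -0.2927  -0.0200]
  T[5,:] = [+0.0000  +0.0668  -0.2059  +0.0940  -0.0975  +0.1655]
eigenvalue magnitudes: 0.5687, 0.1955, 0.1955, 0.1635, 0.0129, 0.0000.
spectral radius ρ = 0.5687; 0.5687 < 1 ⇒ converges.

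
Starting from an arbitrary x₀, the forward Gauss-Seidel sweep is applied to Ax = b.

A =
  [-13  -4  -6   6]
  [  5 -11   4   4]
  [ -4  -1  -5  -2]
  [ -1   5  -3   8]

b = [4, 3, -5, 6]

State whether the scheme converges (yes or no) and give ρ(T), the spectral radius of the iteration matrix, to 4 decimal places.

yes, ρ = 0.8218

Diagonal D = diag(-13, -11, -5, 8); L, U strict lower/upper.
T_GS = -(D+L)⁻¹U: row 0 first, T[0,2] = -(-6)/(-13) = -0.4615; later rows by forward substitution.
  T[0,:] = [+0.0000 -0.3077 -0.4615 +0.4615]
  T[1,:] = [+0.0000 -0.1399 +0.1538 +0.5734]
  T[2,:] = [+0.0000 +0.2741 +0.3385 -0.8839]
  T[3,:] = [+0.0000 +0.1517 -0.0269 -0.6322]
|roots of det(T-λI)|: 0.8218, 0.4051, 0.0168, 0.0000.
spectral radius ρ = 0.8218; 0.8218 < 1: convergent.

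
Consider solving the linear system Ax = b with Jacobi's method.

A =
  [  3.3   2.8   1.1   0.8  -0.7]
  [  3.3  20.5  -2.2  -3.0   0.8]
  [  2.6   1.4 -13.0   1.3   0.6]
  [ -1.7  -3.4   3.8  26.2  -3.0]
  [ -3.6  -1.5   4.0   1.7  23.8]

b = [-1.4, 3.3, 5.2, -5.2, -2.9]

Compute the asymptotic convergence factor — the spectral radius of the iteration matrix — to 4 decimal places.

0.4024

Write A = D+L+U with D = diag(3.3, 20.5, -13, 26.2, 23.8).
Jacobi: T = -D⁻¹(L+U), T[1,4] = -(0.8)/(20.5) = -0.0390; T[1,1] = 0.
  T[0,:] = [+0.0000 -0.8485 -0.3333 -0.2424 +0.2121]
  T[1,:] = [-0.1610 +0.0000 +0.1073 +0.1463 -0.0390]
  T[2,:] = [+0.2000 +0.1077 +0.0000 +0.1000 +0.0462]
  T[3,:] = [+0.0649 +0.1298 -0.1450 +0.0000 +0.1145]
  T[4,:] = [+0.1513 +0.0630 -0.1681 -0.0714 +0.0000]
|λ(T)| sorted: 0.4024, 0.3011, 0.2502, 0.2502, 0.0824.
ρ(T) = max|λ| = 0.4024; 0.4024 < 1, so it converges for any x₀.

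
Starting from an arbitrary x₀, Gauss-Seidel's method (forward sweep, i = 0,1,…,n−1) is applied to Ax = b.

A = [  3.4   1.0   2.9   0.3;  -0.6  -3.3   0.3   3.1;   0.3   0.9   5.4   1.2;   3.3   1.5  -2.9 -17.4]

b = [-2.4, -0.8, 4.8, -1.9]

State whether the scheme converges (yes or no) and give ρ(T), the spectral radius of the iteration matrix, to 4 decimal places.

Diagonal D = diag(3.4, -3.3, 5.4, -17.4); L, U strict lower/upper.
Gauss-Seidel: T = -(D+L)⁻¹U, row 0 first, T[0,3] = -(0.3)/(3.4) = -0.0882; later rows by forward substitution.
  T[0,:] = [+0.0000  -0.2941  -0.8529  -0.0882]
  T[1,:] = [+0.0000  +0.0535  +0.2460  +0.9554]
  T[2,:] = [+0.0000  +0.0074  +0.0064  -0.3766]
  T[3,:] = [+0.0000  -0.0524  -0.1416  +0.1284]
moduli |λ_i(T)| = 0.2014, 0.0748, 0.0748, 0.0000.
ρ = 0.2014; 0.2014 < 1, so it converges for any x₀.

yes, ρ = 0.2014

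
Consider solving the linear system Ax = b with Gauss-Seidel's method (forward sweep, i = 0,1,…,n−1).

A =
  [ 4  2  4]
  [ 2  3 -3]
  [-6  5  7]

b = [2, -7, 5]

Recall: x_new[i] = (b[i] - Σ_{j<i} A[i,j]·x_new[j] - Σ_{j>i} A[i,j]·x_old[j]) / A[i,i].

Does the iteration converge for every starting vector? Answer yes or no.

Diagonal D = diag(4, 3, 7); L, U strict lower/upper.
T_GS = -(D+L)⁻¹U: row 0 first, T[0,1] = -(2)/(4) = -0.5000; later rows by forward substitution.
  T[0,:] = [+0.0000  -0.5000  -1.0000]
  T[1,:] = [+0.0000  +0.3333  +1.6667]
  T[2,:] = [+0.0000  -0.6667  -2.0476]
|λ(T)| sorted: 1.4104, 0.3039, 0.0000.
ρ = 1.4104; 1.4104 > 1, so it fails to converge.

no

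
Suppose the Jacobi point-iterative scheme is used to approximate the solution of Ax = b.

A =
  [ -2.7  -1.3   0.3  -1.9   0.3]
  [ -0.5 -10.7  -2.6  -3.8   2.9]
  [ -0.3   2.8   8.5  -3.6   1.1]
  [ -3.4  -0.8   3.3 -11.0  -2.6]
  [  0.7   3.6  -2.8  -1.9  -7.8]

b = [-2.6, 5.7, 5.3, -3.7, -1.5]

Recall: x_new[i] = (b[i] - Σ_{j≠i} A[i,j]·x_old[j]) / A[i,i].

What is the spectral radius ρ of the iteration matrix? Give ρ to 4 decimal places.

Diagonal D = diag(-2.7, -10.7, 8.5, -11, -7.8); L, U strict lower/upper.
Jacobi: T = -D⁻¹(L+U), T[4,3] = -(-1.9)/(-7.8) = -0.2436; T[4,4] = 0.
  T[0,:] = [+0.0000  -0.4815  +0.1111  -0.7037  +0.1111]
  T[1,:] = [-0.0467  +0.0000  -0.2430  -0.3551  +0.2710]
  T[2,:] = [+0.0353  -0.3294  +0.0000  +0.4235  -0.1294]
  T[3,:] = [-0.3091  -0.0727  +0.3000  +0.0000  -0.2364]
  T[4,:] = [+0.0897  +0.4615  -0.3590  -0.2436  +0.0000]
moduli |λ_i(T)| = 0.8483, 0.6352, 0.3765, 0.3590, 0.1956.
ρ(T) = max|λ| = 0.8483; 0.8483 < 1: convergent.

0.8483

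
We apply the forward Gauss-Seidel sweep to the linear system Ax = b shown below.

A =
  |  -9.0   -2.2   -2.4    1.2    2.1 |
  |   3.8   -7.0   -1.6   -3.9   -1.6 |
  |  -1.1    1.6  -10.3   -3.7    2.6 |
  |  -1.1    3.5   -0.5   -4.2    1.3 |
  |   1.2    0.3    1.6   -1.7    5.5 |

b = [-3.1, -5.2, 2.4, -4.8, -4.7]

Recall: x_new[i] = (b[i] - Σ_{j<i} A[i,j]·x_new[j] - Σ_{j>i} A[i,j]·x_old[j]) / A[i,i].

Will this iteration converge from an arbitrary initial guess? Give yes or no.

yes

A = D + L + U where D = diag(-9, -7, -10.3, -4.2, 5.5).
T_GS = -(D+L)⁻¹U: row 0 first, T[0,1] = -(-2.2)/(-9) = -0.2444; later rows by forward substitution.
  T[0,:] = [+0.0000 -0.2444 -0.2667 +0.1333 +0.2333]
  T[1,:] = [+0.0000 -0.1327 -0.3733 -0.4848 -0.1019]
  T[2,:] = [+0.0000 +0.0055 -0.0295 -0.4488 +0.2117]
  T[3,:] = [+0.0000 -0.0472 -0.2378 -0.3855 +0.1383]
  T[4,:] = [+0.0000 +0.0444 +0.0136 +0.0088 -0.0642]
|λ(T)| sorted: 0.6529, 0.1392, 0.1221, 0.1221, 0.0000.
ρ(T) = max|λ| = 0.6529; 0.6529 < 1 ⇒ converges.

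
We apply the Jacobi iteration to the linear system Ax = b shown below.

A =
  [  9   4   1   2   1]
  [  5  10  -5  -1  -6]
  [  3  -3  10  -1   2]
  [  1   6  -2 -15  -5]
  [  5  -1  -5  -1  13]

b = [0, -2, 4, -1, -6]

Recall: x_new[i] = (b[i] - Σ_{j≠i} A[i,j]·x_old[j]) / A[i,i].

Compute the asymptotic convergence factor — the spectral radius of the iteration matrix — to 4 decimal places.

0.8964

A = D + L + U where D = diag(9, 10, 10, -15, 13).
Jacobi T = -D⁻¹(L+U): T[0,3] = -(2)/(9) = -0.2222; T[0,0] = 0.
  T[0,:] = [+0.0000  -0.4444  -0.1111  -0.2222  -0.1111]
  T[1,:] = [-0.5000  +0.0000  +0.5000  +0.1000  +0.6000]
  T[2,:] = [-0.3000  +0.3000  +0.0000  +0.1000  -0.2000]
  T[3,:] = [+0.0667  +0.4000  -0.1333  +0.0000  -0.3333]
  T[4,:] = [-0.3846  +0.0769  +0.3846  +0.0769  +0.0000]
moduli |λ_i(T)| = 0.8964, 0.4235, 0.4235, 0.1755, 0.1755.
ρ(T) = max|λ| = 0.8964; 0.8964 < 1, so it converges for any x₀.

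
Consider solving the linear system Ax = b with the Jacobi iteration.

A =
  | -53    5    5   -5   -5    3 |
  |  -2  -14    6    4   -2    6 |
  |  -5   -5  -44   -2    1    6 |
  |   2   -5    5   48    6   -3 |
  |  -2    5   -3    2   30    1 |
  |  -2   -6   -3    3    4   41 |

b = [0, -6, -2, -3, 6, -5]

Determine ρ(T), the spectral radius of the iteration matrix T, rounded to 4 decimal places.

0.3264

Let D = diag(-53, -14, -44, 48, 30, 41); L, U the strict triangles.
Jacobi T = -D⁻¹(L+U): T[0,5] = -(3)/(-53) = +0.0566; T[0,0] = 0.
  T[0,:] = [+0.0000  +0.0943  +0.0943  -0.0943  -0.0943  +0.0566]
  T[1,:] = [-0.1429  +0.0000  +0.4286  +0.2857  -0.1429  +0.4286]
  T[2,:] = [-0.1136  -0.1136  +0.0000  -0.0455  +0.0227  +0.1364]
  T[3,:] = [-0.0417  +0.1042  -0.1042  +0.0000  -0.1250  +0.0625]
  T[4,:] = [+0.0667  -0.1667  +0.1000  -0.0667  +0.0000  -0.0333]
  T[5,:] = [+0.0488  +0.1463  +0.0732  -0.0732  -0.0976  +0.0000]
moduli |λ_i(T)| = 0.3264, 0.2265, 0.2265, 0.1050, 0.0519, 0.0519.
spectral radius ρ = 0.3264; 0.3264 < 1: convergent.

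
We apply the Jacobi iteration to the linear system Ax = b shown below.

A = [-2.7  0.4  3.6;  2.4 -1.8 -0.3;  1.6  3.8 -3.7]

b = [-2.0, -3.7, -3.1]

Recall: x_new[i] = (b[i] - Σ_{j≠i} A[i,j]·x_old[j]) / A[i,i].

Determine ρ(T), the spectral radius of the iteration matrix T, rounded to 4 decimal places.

Write A = D+L+U with D = diag(-2.7, -1.8, -3.7).
T_J = -D⁻¹(L+U): T[2,0] = -(1.6)/(-3.7) = +0.4324; T[2,2] = 0.
  T[0,:] = [+0.0000, +0.1481, +1.3333]
  T[1,:] = [+1.3333, +0.0000, -0.1667]
  T[2,:] = [+0.4324, +1.0270, +0.0000]
|eigenvalues of T|: 1.3837, 1.1453, 1.1453.
ρ = 1.3837; 1.3837 > 1 ⇒ diverges.

1.3837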